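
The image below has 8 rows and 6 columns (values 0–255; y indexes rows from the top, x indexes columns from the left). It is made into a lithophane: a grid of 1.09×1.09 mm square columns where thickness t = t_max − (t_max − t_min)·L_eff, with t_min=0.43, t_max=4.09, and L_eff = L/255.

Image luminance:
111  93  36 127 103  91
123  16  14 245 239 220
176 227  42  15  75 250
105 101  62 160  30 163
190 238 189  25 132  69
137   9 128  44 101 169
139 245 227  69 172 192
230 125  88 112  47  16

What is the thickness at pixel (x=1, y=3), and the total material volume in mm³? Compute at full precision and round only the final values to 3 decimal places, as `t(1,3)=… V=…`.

span = t_max - t_min = 4.09 - 0.43 = 3.660
L(1,3) = 101, L_eff = 101/255 = 0.396078
t(1,3) = 4.09 - 3.660·0.396078 = 2.640
Σt over all 8·6 pixels = 473423/4250 ≈ 111.3936471
V = pitch²·Σt = 1.09²·473423/4250 = 132.347

t(1,3)=2.640 V=132.347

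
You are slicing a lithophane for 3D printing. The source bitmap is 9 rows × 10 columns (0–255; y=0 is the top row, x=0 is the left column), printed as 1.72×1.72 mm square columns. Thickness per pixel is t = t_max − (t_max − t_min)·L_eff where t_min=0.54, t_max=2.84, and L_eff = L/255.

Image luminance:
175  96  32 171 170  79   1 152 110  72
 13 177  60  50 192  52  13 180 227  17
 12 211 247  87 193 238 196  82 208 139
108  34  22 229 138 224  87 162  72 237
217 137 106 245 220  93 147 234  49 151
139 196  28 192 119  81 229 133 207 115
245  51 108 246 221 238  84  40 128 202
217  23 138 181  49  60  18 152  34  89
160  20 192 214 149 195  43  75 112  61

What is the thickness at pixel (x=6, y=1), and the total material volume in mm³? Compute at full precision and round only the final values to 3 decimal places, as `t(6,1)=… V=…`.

t(6,1)=2.723 V=442.688

span = t_max - t_min = 2.84 - 0.54 = 2.300
L(6,1) = 13, L_eff = 13/255 = 0.050980
t(6,1) = 2.84 - 2.300·0.050980 = 2.723
Σt over all 9·10 pixels = 63596/425 ≈ 149.6376471
V = pitch²·Σt = 1.72²·63596/425 = 442.688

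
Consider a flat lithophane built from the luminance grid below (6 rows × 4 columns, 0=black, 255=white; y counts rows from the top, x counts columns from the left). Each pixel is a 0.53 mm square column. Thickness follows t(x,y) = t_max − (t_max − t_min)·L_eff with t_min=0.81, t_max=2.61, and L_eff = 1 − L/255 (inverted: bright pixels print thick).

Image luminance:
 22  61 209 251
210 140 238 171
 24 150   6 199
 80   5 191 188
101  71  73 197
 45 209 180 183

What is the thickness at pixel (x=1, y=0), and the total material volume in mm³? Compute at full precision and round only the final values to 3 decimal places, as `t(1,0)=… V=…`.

span = t_max - t_min = 2.61 - 0.81 = 1.800
L(1,0) = 61, L_eff = 1 - 61/255 = 0.760784 (inverted)
t(1,0) = 2.61 - 1.800·0.760784 = 1.241
Σt over all 6·4 pixels = 17874/425 ≈ 42.0564706
V = pitch²·Σt = 0.53²·17874/425 = 11.814

t(1,0)=1.241 V=11.814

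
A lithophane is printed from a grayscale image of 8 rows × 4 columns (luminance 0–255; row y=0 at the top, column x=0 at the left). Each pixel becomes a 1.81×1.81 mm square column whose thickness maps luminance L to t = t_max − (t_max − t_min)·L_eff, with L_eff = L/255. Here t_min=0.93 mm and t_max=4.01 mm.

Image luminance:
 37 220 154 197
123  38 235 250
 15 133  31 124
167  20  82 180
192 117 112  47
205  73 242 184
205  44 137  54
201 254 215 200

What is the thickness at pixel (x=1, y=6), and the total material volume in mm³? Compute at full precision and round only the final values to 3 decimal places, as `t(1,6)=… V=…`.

t(1,6)=3.479 V=242.798

span = t_max - t_min = 4.01 - 0.93 = 3.080
L(1,6) = 44, L_eff = 44/255 = 0.172549
t(1,6) = 4.01 - 3.080·0.172549 = 3.479
Σt over all 8·4 pixels = 74.112
V = pitch²·Σt = 1.81²·74.112 = 242.798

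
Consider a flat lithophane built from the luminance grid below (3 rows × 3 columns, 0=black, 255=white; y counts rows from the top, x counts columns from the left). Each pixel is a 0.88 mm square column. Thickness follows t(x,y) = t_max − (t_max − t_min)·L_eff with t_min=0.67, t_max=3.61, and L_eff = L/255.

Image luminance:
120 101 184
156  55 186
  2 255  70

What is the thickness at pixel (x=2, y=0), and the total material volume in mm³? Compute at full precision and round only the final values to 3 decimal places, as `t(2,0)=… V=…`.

span = t_max - t_min = 3.61 - 0.67 = 2.940
L(2,0) = 184, L_eff = 184/255 = 0.721569
t(2,0) = 3.61 - 2.940·0.721569 = 1.489
Σt over all 3·3 pixels = 165523/8500 ≈ 19.4732941
V = pitch²·Σt = 0.88²·165523/8500 = 15.080

t(2,0)=1.489 V=15.080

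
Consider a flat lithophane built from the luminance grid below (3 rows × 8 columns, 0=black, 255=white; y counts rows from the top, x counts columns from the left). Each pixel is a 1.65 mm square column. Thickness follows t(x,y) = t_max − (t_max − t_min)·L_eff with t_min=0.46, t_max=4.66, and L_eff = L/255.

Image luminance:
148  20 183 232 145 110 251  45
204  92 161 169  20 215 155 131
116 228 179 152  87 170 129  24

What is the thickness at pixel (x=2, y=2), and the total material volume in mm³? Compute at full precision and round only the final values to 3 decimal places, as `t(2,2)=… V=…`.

span = t_max - t_min = 4.66 - 0.46 = 4.200
L(2,2) = 179, L_eff = 179/255 = 0.701961
t(2,2) = 4.66 - 4.200·0.701961 = 1.712
Σt over all 3·8 pixels = 56.4
V = pitch²·Σt = 1.65²·56.4 = 153.549

t(2,2)=1.712 V=153.549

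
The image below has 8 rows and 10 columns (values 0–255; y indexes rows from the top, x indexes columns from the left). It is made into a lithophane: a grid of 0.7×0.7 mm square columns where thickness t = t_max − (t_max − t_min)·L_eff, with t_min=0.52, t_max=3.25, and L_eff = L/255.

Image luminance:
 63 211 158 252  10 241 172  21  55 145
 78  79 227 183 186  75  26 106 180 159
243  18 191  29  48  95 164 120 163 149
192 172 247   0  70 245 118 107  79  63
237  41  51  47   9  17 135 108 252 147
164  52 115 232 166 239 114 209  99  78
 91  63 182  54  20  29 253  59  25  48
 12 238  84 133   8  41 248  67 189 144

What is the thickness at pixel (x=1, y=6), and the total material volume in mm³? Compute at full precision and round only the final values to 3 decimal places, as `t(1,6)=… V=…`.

t(1,6)=2.576 V=76.830

span = t_max - t_min = 3.25 - 0.52 = 2.730
L(1,6) = 63, L_eff = 63/255 = 0.247059
t(1,6) = 3.25 - 2.730·0.247059 = 2.576
Σt over all 8·10 pixels = 66638/425 ≈ 156.7952941
V = pitch²·Σt = 0.7²·66638/425 = 76.830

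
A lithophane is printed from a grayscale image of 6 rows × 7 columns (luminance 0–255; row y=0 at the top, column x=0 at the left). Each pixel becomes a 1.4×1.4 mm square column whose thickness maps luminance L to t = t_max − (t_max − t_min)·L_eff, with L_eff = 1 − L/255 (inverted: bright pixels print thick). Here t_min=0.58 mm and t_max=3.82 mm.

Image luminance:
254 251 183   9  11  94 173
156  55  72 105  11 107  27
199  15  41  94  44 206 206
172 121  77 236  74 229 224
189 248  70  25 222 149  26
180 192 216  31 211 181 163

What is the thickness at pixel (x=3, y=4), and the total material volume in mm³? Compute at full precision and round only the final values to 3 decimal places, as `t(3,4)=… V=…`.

t(3,4)=0.898 V=185.935

span = t_max - t_min = 3.82 - 0.58 = 3.240
L(3,4) = 25, L_eff = 1 - 25/255 = 0.901961 (inverted)
t(3,4) = 3.82 - 3.240·0.901961 = 0.898
Σt over all 6·7 pixels = 201588/2125 ≈ 94.8649412
V = pitch²·Σt = 1.4²·201588/2125 = 185.935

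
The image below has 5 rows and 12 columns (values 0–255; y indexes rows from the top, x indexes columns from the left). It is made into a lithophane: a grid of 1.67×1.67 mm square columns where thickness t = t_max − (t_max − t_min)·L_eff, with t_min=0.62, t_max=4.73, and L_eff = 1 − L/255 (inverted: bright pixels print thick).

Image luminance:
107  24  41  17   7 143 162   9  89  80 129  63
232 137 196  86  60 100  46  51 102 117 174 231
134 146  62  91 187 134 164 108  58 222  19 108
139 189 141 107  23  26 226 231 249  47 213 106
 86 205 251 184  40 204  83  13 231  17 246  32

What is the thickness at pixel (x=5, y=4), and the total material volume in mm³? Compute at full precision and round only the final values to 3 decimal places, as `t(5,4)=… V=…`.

span = t_max - t_min = 4.73 - 0.62 = 4.110
L(5,4) = 204, L_eff = 1 - 204/255 = 0.200000 (inverted)
t(5,4) = 4.73 - 4.110·0.200000 = 3.908
Σt over all 5·12 pixels = 51693/340 ≈ 152.0382353
V = pitch²·Σt = 1.67²·51693/340 = 424.019

t(5,4)=3.908 V=424.019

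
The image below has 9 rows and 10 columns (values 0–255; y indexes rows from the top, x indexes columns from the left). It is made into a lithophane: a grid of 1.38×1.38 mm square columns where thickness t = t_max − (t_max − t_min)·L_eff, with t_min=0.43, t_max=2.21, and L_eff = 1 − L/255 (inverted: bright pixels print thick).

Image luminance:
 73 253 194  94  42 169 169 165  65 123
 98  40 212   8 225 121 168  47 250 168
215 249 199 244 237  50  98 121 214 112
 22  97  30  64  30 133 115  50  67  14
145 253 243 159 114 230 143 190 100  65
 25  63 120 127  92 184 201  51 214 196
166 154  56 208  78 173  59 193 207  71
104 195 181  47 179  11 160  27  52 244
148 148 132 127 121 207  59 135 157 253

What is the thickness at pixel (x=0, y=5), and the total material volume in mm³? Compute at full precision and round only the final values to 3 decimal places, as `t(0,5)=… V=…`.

t(0,5)=0.605 V=233.381

span = t_max - t_min = 2.21 - 0.43 = 1.780
L(0,5) = 25, L_eff = 1 - 25/255 = 0.901961 (inverted)
t(0,5) = 2.21 - 1.780·0.901961 = 0.605
Σt over all 9·10 pixels = 520831/4250 ≈ 122.5484706
V = pitch²·Σt = 1.38²·520831/4250 = 233.381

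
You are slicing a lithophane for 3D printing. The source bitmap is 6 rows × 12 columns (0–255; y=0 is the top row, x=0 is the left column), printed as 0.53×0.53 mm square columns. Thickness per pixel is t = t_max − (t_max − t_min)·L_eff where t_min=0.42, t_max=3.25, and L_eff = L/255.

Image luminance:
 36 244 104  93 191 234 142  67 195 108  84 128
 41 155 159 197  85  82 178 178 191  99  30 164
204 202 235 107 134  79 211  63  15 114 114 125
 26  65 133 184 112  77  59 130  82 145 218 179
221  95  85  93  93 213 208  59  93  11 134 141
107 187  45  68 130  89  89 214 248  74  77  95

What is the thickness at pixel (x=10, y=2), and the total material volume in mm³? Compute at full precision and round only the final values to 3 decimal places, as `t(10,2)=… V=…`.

span = t_max - t_min = 3.25 - 0.42 = 2.830
L(10,2) = 114, L_eff = 114/255 = 0.447059
t(10,2) = 3.25 - 2.830·0.447059 = 1.985
Σt over all 6·12 pixels = 3401039/25500 ≈ 133.3740784
V = pitch²·Σt = 0.53²·3401039/25500 = 37.465

t(10,2)=1.985 V=37.465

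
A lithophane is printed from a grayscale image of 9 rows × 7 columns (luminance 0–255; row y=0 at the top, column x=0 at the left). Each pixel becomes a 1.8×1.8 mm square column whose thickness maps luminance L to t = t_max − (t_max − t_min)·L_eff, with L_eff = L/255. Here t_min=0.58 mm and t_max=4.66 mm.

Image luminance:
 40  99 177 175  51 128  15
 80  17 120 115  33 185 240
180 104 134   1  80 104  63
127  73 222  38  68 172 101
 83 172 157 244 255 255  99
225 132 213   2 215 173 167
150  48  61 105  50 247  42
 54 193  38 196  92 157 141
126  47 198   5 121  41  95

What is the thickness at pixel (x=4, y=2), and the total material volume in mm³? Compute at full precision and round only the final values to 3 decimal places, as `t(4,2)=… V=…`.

t(4,2)=3.380 V=560.274

span = t_max - t_min = 4.66 - 0.58 = 4.080
L(4,2) = 80, L_eff = 80/255 = 0.313725
t(4,2) = 4.66 - 4.080·0.313725 = 3.380
Σt over all 9·7 pixels = 172.924
V = pitch²·Σt = 1.8²·172.924 = 560.274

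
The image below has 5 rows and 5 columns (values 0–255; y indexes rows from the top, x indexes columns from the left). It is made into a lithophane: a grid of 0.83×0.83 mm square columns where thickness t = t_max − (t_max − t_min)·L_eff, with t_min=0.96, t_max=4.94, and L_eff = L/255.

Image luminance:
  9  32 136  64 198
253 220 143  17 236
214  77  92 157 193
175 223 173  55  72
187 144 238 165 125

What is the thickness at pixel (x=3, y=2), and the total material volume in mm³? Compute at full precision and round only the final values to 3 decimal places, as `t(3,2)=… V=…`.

t(3,2)=2.490 V=46.393

span = t_max - t_min = 4.94 - 0.96 = 3.980
L(3,2) = 157, L_eff = 157/255 = 0.615686
t(3,2) = 4.94 - 3.980·0.615686 = 2.490
Σt over all 5·5 pixels = 858623/12750 ≈ 67.3429804
V = pitch²·Σt = 0.83²·858623/12750 = 46.393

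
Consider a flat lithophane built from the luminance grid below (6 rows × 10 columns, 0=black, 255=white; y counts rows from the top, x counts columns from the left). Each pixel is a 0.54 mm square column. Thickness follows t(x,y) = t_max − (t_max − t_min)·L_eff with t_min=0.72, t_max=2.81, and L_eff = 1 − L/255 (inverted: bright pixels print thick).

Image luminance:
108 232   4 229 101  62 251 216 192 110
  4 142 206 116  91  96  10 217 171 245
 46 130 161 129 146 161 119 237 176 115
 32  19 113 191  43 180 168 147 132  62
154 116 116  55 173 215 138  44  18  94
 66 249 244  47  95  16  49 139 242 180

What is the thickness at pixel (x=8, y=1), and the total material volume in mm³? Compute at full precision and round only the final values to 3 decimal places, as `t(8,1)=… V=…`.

span = t_max - t_min = 2.81 - 0.72 = 2.090
L(8,1) = 171, L_eff = 1 - 171/255 = 0.329412 (inverted)
t(8,1) = 2.81 - 2.090·0.329412 = 2.122
Σt over all 6·10 pixels = 136172/1275 ≈ 106.8015686
V = pitch²·Σt = 0.54²·136172/1275 = 31.143

t(8,1)=2.122 V=31.143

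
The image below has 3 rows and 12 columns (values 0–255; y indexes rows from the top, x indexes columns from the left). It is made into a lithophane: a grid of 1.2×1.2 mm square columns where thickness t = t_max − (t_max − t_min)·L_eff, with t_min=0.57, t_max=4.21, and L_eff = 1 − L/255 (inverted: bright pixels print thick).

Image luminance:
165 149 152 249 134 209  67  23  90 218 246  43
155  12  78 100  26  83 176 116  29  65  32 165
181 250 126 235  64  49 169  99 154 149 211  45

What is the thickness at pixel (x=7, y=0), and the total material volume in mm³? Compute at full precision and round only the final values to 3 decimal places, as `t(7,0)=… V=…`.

span = t_max - t_min = 4.21 - 0.57 = 3.640
L(7,0) = 23, L_eff = 1 - 23/255 = 0.909804 (inverted)
t(7,0) = 4.21 - 3.640·0.909804 = 0.898
Σt over all 3·12 pixels = 541589/6375 ≈ 84.9551373
V = pitch²·Σt = 1.2²·541589/6375 = 122.335

t(7,0)=0.898 V=122.335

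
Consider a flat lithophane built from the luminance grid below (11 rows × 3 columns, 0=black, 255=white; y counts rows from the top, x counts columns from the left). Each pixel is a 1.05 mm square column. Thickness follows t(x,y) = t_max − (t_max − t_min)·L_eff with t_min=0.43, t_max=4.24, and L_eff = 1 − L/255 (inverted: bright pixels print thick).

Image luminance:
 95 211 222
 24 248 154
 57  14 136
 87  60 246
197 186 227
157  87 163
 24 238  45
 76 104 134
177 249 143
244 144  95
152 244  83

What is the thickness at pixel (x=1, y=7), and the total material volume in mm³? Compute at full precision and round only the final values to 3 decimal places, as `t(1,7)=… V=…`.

span = t_max - t_min = 4.24 - 0.43 = 3.810
L(1,7) = 104, L_eff = 1 - 104/255 = 0.592157 (inverted)
t(1,7) = 4.24 - 3.810·0.592157 = 1.984
Σt over all 11·3 pixels = 180109/2125 ≈ 84.7571765
V = pitch²·Σt = 1.05²·180109/2125 = 93.445

t(1,7)=1.984 V=93.445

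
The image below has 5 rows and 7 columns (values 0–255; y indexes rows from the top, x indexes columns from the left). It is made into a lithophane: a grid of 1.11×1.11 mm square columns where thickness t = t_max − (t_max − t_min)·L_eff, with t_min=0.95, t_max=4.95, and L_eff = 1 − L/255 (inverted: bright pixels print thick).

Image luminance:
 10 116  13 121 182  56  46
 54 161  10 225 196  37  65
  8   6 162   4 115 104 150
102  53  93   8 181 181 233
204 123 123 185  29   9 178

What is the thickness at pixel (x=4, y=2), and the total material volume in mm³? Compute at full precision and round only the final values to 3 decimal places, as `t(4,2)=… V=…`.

t(4,2)=2.754 V=109.443

span = t_max - t_min = 4.95 - 0.95 = 4.000
L(4,2) = 115, L_eff = 1 - 115/255 = 0.549020 (inverted)
t(4,2) = 4.95 - 4.000·0.549020 = 2.754
Σt over all 5·7 pixels = 30201/340 ≈ 88.8264706
V = pitch²·Σt = 1.11²·30201/340 = 109.443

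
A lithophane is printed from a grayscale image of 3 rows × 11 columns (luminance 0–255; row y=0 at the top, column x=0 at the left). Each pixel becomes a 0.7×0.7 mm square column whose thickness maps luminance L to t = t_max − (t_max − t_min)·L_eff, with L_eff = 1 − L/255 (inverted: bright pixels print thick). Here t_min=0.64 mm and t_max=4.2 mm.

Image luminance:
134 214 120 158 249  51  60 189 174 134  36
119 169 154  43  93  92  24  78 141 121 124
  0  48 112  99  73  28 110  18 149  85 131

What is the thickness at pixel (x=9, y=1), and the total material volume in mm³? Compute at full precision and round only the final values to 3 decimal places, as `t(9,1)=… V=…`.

span = t_max - t_min = 4.2 - 0.64 = 3.560
L(9,1) = 121, L_eff = 1 - 121/255 = 0.525490 (inverted)
t(9,1) = 4.2 - 3.560·0.525490 = 2.329
Σt over all 3·11 pixels = 89762/1275 ≈ 70.4015686
V = pitch²·Σt = 0.7²·89762/1275 = 34.497

t(9,1)=2.329 V=34.497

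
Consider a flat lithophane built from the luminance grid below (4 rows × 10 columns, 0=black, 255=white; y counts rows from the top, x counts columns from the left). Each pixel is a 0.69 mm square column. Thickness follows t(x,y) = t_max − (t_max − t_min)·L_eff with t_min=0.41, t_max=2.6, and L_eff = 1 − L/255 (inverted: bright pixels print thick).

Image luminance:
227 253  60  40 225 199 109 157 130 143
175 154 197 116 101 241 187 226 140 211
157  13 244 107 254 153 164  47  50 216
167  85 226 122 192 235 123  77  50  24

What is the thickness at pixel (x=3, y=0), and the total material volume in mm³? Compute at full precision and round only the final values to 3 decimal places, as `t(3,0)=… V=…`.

span = t_max - t_min = 2.6 - 0.41 = 2.190
L(3,0) = 40, L_eff = 1 - 40/255 = 0.843137 (inverted)
t(3,0) = 2.6 - 2.190·0.843137 = 0.754
Σt over all 4·10 pixels = 577181/8500 ≈ 67.9036471
V = pitch²·Σt = 0.69²·577181/8500 = 32.329

t(3,0)=0.754 V=32.329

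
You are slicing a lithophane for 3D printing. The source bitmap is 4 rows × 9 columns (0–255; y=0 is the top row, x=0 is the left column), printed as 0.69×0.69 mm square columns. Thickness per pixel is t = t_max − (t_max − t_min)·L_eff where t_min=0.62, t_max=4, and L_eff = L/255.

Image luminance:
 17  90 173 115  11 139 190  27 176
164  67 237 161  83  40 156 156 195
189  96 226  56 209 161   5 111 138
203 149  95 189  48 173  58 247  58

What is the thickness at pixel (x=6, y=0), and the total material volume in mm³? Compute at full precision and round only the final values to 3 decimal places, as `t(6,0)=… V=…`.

t(6,0)=1.482 V=39.479

span = t_max - t_min = 4 - 0.62 = 3.380
L(6,0) = 190, L_eff = 190/255 = 0.745098
t(6,0) = 4 - 3.380·0.745098 = 1.482
Σt over all 4·9 pixels = 176208/2125 ≈ 82.9214118
V = pitch²·Σt = 0.69²·176208/2125 = 39.479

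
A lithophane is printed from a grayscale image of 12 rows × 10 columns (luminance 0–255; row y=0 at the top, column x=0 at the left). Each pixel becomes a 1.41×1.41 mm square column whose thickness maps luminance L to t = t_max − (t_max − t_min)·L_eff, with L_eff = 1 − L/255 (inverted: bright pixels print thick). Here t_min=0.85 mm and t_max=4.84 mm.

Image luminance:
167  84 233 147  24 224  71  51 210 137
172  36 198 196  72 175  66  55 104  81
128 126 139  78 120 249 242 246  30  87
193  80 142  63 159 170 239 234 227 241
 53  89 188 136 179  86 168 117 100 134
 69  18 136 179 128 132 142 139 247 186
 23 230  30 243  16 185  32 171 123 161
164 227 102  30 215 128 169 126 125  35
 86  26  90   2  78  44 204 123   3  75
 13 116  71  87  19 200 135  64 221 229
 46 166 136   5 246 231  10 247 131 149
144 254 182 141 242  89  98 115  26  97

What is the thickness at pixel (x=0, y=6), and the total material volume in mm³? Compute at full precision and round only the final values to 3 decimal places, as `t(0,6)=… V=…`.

span = t_max - t_min = 4.84 - 0.85 = 3.990
L(0,6) = 23, L_eff = 1 - 23/255 = 0.909804 (inverted)
t(0,6) = 4.84 - 3.990·0.909804 = 1.210
Σt over all 12·10 pixels = 1464117/4250 ≈ 344.4981176
V = pitch²·Σt = 1.41²·1464117/4250 = 684.897

t(0,6)=1.210 V=684.897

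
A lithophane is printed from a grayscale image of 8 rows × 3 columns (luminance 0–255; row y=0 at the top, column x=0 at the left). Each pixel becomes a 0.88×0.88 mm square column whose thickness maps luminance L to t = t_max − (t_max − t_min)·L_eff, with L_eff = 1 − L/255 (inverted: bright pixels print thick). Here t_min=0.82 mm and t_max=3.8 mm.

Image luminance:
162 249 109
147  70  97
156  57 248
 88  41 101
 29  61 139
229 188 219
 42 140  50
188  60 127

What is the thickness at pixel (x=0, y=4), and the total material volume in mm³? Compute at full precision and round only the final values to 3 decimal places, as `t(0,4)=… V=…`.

t(0,4)=1.159 V=42.363

span = t_max - t_min = 3.8 - 0.82 = 2.980
L(0,4) = 29, L_eff = 1 - 29/255 = 0.886275 (inverted)
t(0,4) = 3.8 - 2.980·0.886275 = 1.159
Σt over all 8·3 pixels = 232491/4250 ≈ 54.7037647
V = pitch²·Σt = 0.88²·232491/4250 = 42.363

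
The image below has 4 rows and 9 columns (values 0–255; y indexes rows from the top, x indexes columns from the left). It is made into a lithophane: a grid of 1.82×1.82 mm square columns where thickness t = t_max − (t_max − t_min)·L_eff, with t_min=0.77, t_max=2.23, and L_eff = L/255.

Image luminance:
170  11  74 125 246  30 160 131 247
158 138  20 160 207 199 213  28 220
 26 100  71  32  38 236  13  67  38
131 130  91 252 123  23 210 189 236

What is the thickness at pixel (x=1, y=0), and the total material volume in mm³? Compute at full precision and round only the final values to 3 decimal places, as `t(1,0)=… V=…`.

t(1,0)=2.167 V=179.761

span = t_max - t_min = 2.23 - 0.77 = 1.460
L(1,0) = 11, L_eff = 11/255 = 0.043137
t(1,0) = 2.23 - 1.460·0.043137 = 2.167
Σt over all 4·9 pixels = 691931/12750 ≈ 54.2690980
V = pitch²·Σt = 1.82²·691931/12750 = 179.761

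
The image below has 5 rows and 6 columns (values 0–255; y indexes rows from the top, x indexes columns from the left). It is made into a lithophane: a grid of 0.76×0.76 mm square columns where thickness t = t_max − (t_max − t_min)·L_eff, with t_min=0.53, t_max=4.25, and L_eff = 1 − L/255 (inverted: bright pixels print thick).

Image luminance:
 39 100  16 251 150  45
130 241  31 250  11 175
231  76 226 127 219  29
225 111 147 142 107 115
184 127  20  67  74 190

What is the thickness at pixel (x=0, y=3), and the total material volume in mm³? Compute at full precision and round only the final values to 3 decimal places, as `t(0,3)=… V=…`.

t(0,3)=3.812 V=41.675

span = t_max - t_min = 4.25 - 0.53 = 3.720
L(0,3) = 225, L_eff = 1 - 225/255 = 0.117647 (inverted)
t(0,3) = 4.25 - 3.720·0.117647 = 3.812
Σt over all 5·6 pixels = 306647/4250 ≈ 72.1522353
V = pitch²·Σt = 0.76²·306647/4250 = 41.675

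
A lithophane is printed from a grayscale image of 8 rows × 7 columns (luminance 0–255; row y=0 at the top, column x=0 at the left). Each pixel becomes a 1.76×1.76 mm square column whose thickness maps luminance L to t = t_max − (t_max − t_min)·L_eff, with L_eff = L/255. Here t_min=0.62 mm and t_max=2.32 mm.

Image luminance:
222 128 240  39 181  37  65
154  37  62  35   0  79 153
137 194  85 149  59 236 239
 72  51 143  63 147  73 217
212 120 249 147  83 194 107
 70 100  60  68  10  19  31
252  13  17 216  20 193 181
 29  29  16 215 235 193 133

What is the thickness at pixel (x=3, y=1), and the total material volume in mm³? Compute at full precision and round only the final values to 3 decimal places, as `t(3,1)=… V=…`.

t(3,1)=2.087 V=268.025

span = t_max - t_min = 2.32 - 0.62 = 1.700
L(3,1) = 35, L_eff = 35/255 = 0.137255
t(3,1) = 2.32 - 1.700·0.137255 = 2.087
Σt over all 8·7 pixels = 12979/150 ≈ 86.5266667
V = pitch²·Σt = 1.76²·12979/150 = 268.025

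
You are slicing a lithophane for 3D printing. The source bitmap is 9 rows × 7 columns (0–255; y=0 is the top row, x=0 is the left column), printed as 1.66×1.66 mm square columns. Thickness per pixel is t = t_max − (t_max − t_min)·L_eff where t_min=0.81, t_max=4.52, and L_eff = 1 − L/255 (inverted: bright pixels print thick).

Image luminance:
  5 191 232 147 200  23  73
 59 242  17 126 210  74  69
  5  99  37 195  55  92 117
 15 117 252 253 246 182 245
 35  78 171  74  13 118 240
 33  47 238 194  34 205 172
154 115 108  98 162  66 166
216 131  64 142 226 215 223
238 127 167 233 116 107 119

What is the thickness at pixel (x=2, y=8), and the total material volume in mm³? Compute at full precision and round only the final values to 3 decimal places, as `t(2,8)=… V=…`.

span = t_max - t_min = 4.52 - 0.81 = 3.710
L(2,8) = 167, L_eff = 1 - 167/255 = 0.345098 (inverted)
t(2,8) = 4.52 - 3.710·0.345098 = 3.240
Σt over all 9·7 pixels = 2213099/12750 ≈ 173.5763922
V = pitch²·Σt = 1.66²·2213099/12750 = 478.307

t(2,8)=3.240 V=478.307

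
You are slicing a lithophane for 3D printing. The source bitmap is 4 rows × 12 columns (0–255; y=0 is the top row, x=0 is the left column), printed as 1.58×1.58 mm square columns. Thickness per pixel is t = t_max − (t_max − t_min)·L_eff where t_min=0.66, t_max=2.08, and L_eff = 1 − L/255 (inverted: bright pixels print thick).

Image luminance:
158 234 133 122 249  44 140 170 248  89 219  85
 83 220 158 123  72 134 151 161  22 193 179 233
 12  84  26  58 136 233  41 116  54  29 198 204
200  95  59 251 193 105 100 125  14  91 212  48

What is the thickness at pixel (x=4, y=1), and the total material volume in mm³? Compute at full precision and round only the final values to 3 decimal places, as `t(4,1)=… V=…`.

t(4,1)=1.061 V=166.721

span = t_max - t_min = 2.08 - 0.66 = 1.420
L(4,1) = 72, L_eff = 1 - 72/255 = 0.717647 (inverted)
t(4,1) = 2.08 - 1.420·0.717647 = 1.061
Σt over all 4·12 pixels = 425752/6375 ≈ 66.7846275
V = pitch²·Σt = 1.58²·425752/6375 = 166.721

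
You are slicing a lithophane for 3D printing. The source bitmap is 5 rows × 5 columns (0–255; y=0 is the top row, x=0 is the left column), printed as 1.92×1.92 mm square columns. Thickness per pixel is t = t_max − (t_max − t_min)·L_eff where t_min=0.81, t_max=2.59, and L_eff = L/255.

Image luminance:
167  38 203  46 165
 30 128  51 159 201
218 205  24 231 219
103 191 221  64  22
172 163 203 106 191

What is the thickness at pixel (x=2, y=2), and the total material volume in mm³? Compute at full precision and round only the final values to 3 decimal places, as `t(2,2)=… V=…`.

t(2,2)=2.422 V=148.090

span = t_max - t_min = 2.59 - 0.81 = 1.780
L(2,2) = 24, L_eff = 24/255 = 0.094118
t(2,2) = 2.59 - 1.780·0.094118 = 2.422
Σt over all 5·5 pixels = 1024387/25500 ≈ 40.1720392
V = pitch²·Σt = 1.92²·1024387/25500 = 148.090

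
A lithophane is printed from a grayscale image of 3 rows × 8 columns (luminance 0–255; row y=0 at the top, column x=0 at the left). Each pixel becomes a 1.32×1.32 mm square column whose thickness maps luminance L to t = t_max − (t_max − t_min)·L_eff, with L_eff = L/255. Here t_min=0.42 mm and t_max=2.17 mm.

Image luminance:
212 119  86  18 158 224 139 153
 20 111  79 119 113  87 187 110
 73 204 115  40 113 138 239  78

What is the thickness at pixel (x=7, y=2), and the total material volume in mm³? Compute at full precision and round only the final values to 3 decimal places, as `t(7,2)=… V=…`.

t(7,2)=1.635 V=55.648

span = t_max - t_min = 2.17 - 0.42 = 1.750
L(7,2) = 78, L_eff = 78/255 = 0.305882
t(7,2) = 2.17 - 1.750·0.305882 = 1.635
Σt over all 3·8 pixels = 162883/5100 ≈ 31.9378431
V = pitch²·Σt = 1.32²·162883/5100 = 55.648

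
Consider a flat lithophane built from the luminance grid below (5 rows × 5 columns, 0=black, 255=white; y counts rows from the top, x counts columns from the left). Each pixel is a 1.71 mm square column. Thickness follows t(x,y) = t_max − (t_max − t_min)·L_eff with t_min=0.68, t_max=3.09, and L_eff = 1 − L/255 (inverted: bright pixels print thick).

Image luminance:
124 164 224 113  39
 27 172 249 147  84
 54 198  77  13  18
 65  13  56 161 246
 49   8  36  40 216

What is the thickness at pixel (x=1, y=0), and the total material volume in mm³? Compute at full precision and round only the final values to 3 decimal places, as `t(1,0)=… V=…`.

span = t_max - t_min = 3.09 - 0.68 = 2.410
L(1,0) = 164, L_eff = 1 - 164/255 = 0.356863 (inverted)
t(1,0) = 3.09 - 2.410·0.356863 = 2.230
Σt over all 5·5 pixels = 1058413/25500 ≈ 41.5063922
V = pitch²·Σt = 1.71²·1058413/25500 = 121.369

t(1,0)=2.230 V=121.369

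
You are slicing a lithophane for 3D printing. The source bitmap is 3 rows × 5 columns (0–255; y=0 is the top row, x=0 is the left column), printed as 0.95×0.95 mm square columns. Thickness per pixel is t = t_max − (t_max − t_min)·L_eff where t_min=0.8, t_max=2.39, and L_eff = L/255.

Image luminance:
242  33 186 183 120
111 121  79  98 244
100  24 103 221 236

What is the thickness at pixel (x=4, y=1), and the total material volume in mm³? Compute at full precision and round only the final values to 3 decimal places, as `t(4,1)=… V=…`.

span = t_max - t_min = 2.39 - 0.8 = 1.590
L(4,1) = 244, L_eff = 244/255 = 0.956863
t(4,1) = 2.39 - 1.590·0.956863 = 0.869
Σt over all 3·5 pixels = 48343/2125 ≈ 22.7496471
V = pitch²·Σt = 0.95²·48343/2125 = 20.532

t(4,1)=0.869 V=20.532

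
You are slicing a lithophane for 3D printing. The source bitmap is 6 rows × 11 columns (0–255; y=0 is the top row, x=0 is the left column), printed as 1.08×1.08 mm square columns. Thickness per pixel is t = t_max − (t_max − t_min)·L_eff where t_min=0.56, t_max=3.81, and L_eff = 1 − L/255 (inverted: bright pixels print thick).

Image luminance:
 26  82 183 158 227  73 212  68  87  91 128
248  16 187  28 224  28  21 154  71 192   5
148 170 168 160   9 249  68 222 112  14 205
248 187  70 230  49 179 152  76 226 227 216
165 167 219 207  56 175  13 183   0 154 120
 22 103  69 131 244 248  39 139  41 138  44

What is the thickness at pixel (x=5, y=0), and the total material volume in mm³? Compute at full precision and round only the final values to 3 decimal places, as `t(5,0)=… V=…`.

span = t_max - t_min = 3.81 - 0.56 = 3.250
L(5,0) = 73, L_eff = 1 - 73/255 = 0.713725 (inverted)
t(5,0) = 3.81 - 3.250·0.713725 = 1.490
Σt over all 6·11 pixels = 248537/1700 ≈ 146.1982353
V = pitch²·Σt = 1.08²·248537/1700 = 170.526

t(5,0)=1.490 V=170.526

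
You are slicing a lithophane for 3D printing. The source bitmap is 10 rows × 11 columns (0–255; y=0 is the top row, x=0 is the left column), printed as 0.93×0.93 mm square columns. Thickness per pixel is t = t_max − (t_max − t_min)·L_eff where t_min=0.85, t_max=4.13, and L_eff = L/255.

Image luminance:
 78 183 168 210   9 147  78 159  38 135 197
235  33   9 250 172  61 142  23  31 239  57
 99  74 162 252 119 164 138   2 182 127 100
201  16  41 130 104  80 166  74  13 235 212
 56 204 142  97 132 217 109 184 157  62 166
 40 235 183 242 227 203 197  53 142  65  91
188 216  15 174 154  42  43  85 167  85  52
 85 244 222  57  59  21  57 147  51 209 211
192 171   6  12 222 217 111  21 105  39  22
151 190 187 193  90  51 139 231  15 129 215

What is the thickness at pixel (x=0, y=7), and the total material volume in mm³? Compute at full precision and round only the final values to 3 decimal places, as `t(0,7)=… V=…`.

t(0,7)=3.037 V=238.932

span = t_max - t_min = 4.13 - 0.85 = 3.280
L(0,7) = 85, L_eff = 85/255 = 0.333333
t(0,7) = 4.13 - 3.280·0.333333 = 3.037
Σt over all 10·11 pixels = 1174079/4250 ≈ 276.2538824
V = pitch²·Σt = 0.93²·1174079/4250 = 238.932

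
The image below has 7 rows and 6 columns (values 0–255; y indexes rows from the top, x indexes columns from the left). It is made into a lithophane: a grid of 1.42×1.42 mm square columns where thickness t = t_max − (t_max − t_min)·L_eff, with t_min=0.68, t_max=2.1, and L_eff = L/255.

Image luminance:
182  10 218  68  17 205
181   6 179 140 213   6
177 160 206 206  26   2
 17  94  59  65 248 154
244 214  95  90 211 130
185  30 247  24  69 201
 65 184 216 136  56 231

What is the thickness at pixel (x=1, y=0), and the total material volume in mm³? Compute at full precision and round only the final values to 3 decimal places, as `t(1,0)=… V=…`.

span = t_max - t_min = 2.1 - 0.68 = 1.420
L(1,0) = 10, L_eff = 10/255 = 0.039216
t(1,0) = 2.1 - 1.420·0.039216 = 2.044
Σt over all 7·6 pixels = 736393/12750 ≈ 57.7563137
V = pitch²·Σt = 1.42²·736393/12750 = 116.460

t(1,0)=2.044 V=116.460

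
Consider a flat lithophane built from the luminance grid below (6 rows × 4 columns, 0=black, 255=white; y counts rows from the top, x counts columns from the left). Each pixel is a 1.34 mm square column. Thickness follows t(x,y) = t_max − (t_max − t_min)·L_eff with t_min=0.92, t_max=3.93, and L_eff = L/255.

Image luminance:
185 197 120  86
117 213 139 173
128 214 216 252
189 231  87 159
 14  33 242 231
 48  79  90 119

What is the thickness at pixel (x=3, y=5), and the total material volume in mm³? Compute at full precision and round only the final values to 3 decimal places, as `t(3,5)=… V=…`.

span = t_max - t_min = 3.93 - 0.92 = 3.010
L(3,5) = 119, L_eff = 119/255 = 0.466667
t(3,5) = 3.93 - 3.010·0.466667 = 2.525
Σt over all 6·4 pixels = 666499/12750 ≈ 52.2744314
V = pitch²·Σt = 1.34²·666499/12750 = 93.864

t(3,5)=2.525 V=93.864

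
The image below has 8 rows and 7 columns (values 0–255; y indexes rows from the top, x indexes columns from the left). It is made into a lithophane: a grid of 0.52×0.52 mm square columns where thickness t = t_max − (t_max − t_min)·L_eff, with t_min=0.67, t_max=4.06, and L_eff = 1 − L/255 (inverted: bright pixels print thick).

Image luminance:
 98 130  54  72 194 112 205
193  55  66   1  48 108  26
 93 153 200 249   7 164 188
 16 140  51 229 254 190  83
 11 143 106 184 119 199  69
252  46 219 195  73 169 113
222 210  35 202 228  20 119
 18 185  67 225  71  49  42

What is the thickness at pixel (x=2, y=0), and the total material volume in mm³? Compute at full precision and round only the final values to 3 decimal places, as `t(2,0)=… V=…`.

t(2,0)=1.388 V=35.201

span = t_max - t_min = 4.06 - 0.67 = 3.390
L(2,0) = 54, L_eff = 1 - 54/255 = 0.788235 (inverted)
t(2,0) = 4.06 - 3.390·0.788235 = 1.388
Σt over all 8·7 pixels = 130.18
V = pitch²·Σt = 0.52²·130.18 = 35.201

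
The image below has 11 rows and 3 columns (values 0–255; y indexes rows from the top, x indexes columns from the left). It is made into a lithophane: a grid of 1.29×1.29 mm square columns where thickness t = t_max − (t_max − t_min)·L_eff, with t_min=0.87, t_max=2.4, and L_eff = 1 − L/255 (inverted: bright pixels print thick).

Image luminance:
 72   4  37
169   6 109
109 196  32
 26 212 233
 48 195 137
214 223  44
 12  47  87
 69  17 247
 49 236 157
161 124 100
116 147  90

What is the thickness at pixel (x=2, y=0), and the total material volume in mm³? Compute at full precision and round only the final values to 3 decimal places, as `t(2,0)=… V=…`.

t(2,0)=1.092 V=84.969

span = t_max - t_min = 2.4 - 0.87 = 1.530
L(2,0) = 37, L_eff = 1 - 37/255 = 0.854902 (inverted)
t(2,0) = 2.4 - 1.530·0.854902 = 1.092
Σt over all 11·3 pixels = 51.06
V = pitch²·Σt = 1.29²·51.06 = 84.969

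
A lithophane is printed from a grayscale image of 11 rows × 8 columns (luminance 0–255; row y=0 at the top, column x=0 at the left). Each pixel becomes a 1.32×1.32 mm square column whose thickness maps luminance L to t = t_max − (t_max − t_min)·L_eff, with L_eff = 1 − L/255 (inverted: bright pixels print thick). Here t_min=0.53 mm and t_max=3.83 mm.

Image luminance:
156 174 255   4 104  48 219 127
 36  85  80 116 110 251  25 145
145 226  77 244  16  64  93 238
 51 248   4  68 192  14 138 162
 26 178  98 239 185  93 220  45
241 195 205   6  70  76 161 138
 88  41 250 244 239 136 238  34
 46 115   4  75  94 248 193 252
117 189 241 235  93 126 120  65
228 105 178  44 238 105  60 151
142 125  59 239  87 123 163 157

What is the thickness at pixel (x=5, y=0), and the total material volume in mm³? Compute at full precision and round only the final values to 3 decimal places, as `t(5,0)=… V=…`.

t(5,0)=1.151 V=346.844

span = t_max - t_min = 3.83 - 0.53 = 3.300
L(5,0) = 48, L_eff = 1 - 48/255 = 0.811765 (inverted)
t(5,0) = 3.83 - 3.300·0.811765 = 1.151
Σt over all 11·8 pixels = 84601/425 ≈ 199.0611765
V = pitch²·Σt = 1.32²·84601/425 = 346.844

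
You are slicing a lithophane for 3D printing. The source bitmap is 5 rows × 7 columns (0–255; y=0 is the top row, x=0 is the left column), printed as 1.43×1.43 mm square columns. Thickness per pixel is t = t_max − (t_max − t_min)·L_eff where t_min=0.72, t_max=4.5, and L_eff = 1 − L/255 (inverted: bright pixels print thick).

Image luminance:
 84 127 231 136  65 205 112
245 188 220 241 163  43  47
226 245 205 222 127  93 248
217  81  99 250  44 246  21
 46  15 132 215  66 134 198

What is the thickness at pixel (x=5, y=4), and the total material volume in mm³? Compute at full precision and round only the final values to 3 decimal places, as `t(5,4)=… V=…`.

t(5,4)=2.706 V=210.279

span = t_max - t_min = 4.5 - 0.72 = 3.780
L(5,4) = 134, L_eff = 1 - 134/255 = 0.474510 (inverted)
t(5,4) = 4.5 - 3.780·0.474510 = 2.706
Σt over all 5·7 pixels = 437031/4250 ≈ 102.8308235
V = pitch²·Σt = 1.43²·437031/4250 = 210.279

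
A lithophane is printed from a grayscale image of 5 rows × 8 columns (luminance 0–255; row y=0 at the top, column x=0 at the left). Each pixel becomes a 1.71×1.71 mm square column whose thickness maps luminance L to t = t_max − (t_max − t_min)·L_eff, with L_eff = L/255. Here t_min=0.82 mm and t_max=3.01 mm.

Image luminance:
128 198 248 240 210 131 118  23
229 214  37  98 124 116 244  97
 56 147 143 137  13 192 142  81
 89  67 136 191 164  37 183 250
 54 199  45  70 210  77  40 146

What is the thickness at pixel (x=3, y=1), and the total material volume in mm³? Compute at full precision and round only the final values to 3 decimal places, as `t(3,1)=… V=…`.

t(3,1)=2.168 V=218.361

span = t_max - t_min = 3.01 - 0.82 = 2.190
L(3,1) = 98, L_eff = 98/255 = 0.384314
t(3,1) = 3.01 - 2.190·0.384314 = 2.168
Σt over all 5·8 pixels = 158687/2125 ≈ 74.6762353
V = pitch²·Σt = 1.71²·158687/2125 = 218.361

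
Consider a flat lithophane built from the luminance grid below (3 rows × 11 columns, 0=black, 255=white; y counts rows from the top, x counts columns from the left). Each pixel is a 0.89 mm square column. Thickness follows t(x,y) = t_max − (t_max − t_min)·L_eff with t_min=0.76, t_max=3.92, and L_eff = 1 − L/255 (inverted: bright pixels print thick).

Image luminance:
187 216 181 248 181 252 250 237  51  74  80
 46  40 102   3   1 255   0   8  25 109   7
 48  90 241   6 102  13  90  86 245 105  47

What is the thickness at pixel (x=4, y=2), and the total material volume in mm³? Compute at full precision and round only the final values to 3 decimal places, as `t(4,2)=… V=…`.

span = t_max - t_min = 3.92 - 0.76 = 3.160
L(4,2) = 102, L_eff = 1 - 102/255 = 0.600000 (inverted)
t(4,2) = 3.92 - 3.160·0.600000 = 2.024
Σt over all 3·11 pixels = 446339/6375 ≈ 70.0139608
V = pitch²·Σt = 0.89²·446339/6375 = 55.458

t(4,2)=2.024 V=55.458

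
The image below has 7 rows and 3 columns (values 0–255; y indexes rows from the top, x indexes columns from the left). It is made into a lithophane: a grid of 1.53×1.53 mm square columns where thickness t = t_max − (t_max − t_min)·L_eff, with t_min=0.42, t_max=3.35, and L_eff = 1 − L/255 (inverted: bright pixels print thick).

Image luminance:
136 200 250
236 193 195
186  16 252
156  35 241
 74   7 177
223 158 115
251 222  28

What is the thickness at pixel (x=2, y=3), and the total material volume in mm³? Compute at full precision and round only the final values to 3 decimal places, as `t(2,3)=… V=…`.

span = t_max - t_min = 3.35 - 0.42 = 2.930
L(2,3) = 241, L_eff = 1 - 241/255 = 0.054902 (inverted)
t(2,3) = 3.35 - 2.930·0.054902 = 3.189
Σt over all 7·3 pixels = 402251/8500 ≈ 47.3236471
V = pitch²·Σt = 1.53²·402251/8500 = 110.780

t(2,3)=3.189 V=110.780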